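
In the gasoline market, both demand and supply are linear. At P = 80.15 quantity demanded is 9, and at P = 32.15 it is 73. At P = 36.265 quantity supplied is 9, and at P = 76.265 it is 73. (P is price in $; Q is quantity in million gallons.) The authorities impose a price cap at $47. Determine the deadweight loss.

Demand slope = (32.15 − 80.15)/(73 − 9) = −0.75, so P = 86.9 − 0.75Q.
Supply slope = (76.265 − 36.265)/(73 − 9) = 0.625, so P = 30.64 + 0.625Q.
Competitive equilibrium: 86.9 − 0.75Q = 30.64 + 0.625Q → Q* = 40.9164, P* = 56.2127.
At the ceiling P = 47, quantity supplied = (47 − 30.64)/0.625 = 26.176.
Willingness to pay at Q' = 26.176: 86.9 − 0.75·26.176 = 67.268.
ΔQ = 40.9164 − 26.176 = 14.7404; wedge = 67.268 − 47 = 20.268.
The triangle = ½ × 14.7404 × 20.268 = $149.38 million.

$149.38 million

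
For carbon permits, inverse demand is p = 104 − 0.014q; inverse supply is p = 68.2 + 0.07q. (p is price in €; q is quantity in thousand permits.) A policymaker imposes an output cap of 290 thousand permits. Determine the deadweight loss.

Competitive equilibrium: 104 − 0.014q = 68.2 + 0.07q → q* = 426.1905, p* = 98.0333.
At q = 290: demand price = 104 − 0.014·290 = 99.94; supply price = 68.2 + 0.07·290 = 88.5.
Δq = 426.1905 − 290 = 136.1905; wedge = 99.94 − 88.5 = 11.44.
DWL = ½ × 136.1905 × 11.44 = €779.01 thousand.

€779.01 thousand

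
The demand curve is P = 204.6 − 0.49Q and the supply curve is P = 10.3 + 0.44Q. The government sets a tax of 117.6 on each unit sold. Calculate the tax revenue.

Competitive equilibrium: 204.6 − 0.49Q = 10.3 + 0.44Q → Q* = 208.9247, P* = 102.2269.
With the tax, the buyer price exceeds the seller price by 117.6: (204.6 − 0.49Q) − (10.3 + 0.44Q) = 117.6 → Q' = 82.4731.
Tax revenue = 117.6 × 82.4731 = 9698.84.

9698.84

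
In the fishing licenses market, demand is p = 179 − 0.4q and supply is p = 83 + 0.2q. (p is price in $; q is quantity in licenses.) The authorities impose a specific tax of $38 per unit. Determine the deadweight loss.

Competitive equilibrium: 179 − 0.4q = 83 + 0.2q → q* = 160, p* = 115.
With the tax, the buyer price exceeds the seller price by 38: (179 − 0.4q) − (83 + 0.2q) = 38 → q' = 96.6667.
Δq = 160 − 96.6667 = 63.3333; the wedge equals the tax, 38.
The triangle = ½ × 63.3333 × 38 = $1203.33.

$1203.33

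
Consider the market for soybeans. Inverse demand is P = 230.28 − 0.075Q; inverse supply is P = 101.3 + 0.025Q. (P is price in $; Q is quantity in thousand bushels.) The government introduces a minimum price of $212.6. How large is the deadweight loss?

Competitive equilibrium: 230.28 − 0.075Q = 101.3 + 0.025Q → Q* = 1289.8, P* = 133.545.
At the floor P = 212.6, quantity demanded = (230.28 − 212.6)/0.075 = 235.73333.
Sellers' marginal cost at Q' = 235.73333: 101.3 + 0.025·235.73333 = 107.19333.
ΔQ = 1289.8 − 235.73333 = 1054.06667; wedge = 212.6 − 107.19333 = 105.40667.
DWL = ½ × 1054.06667 × 105.40667 = $55552.83 thousand.

$55552.83 thousand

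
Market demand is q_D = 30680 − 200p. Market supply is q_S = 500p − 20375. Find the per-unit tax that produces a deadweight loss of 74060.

In inverse form: demand p = 153.4 − 0.005q, supply p = 40.75 + 0.002q.
Competitive equilibrium: 153.4 − 0.005q = 40.75 + 0.002q → q* = 16092.8571, p* = 72.9357.
A tax t gives Δq = t/0.007 and wedge t, so DWL = t²/0.014.
t²/0.014 = 74060 → t² = 1036.84 → t = 32.2.

32.2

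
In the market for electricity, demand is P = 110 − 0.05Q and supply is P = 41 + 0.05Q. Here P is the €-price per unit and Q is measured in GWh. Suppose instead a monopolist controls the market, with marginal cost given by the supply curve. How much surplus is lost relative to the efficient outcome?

€2645

Competitive equilibrium: 110 − 0.05Q = 41 + 0.05Q → Q* = 690, P* = 75.5.
Marginal revenue: MR = 110 − 0.1Q. Set MR = MC: 110 − 0.1Q = 41 + 0.05Q → Q_m = 460.
Price P_m = 110 − 0.05·460 = 87; MC(Q_m) = 41 + 0.05·460 = 64.
Competitive Q* = 690, so ΔQ = 230; wedge = 87 − 64 = 23.
DWL = ½ × 230 × 23 = €2645.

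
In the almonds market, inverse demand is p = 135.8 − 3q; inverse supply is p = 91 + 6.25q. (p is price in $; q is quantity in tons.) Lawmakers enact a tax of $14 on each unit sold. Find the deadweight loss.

$10.59

Competitive equilibrium: 135.8 − 3q = 91 + 6.25q → q* = 4.8432, p* = 121.2703.
With the tax, the buyer price exceeds the seller price by 14: (135.8 − 3q) − (91 + 6.25q) = 14 → q' = 3.3297.
Δq = 4.8432 − 3.3297 = 1.5135; the wedge equals the tax, 14.
Deadweight loss = ½ × 1.5135 × 14 = $10.59.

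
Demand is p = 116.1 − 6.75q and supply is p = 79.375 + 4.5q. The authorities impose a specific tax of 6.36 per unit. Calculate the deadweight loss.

1.80

Competitive equilibrium: 116.1 − 6.75q = 79.375 + 4.5q → q* = 3.2644, p* = 94.065.
With the tax, the buyer price exceeds the seller price by 6.36: (116.1 − 6.75q) − (79.375 + 4.5q) = 6.36 → q' = 2.6991.
Δq = 3.2644 − 2.6991 = 0.5653; the wedge equals the tax, 6.36.
DWL = ½ × 0.5653 × 6.36 = 1.80.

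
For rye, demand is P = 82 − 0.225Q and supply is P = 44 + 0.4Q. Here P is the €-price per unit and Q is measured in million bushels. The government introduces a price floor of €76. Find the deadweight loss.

Competitive equilibrium: 82 − 0.225Q = 44 + 0.4Q → Q* = 60.8, P* = 68.32.
At the floor P = 76, quantity demanded = (82 − 76)/0.225 = 26.6667.
Sellers' marginal cost at Q' = 26.6667: 44 + 0.4·26.6667 = 54.6667.
ΔQ = 60.8 − 26.6667 = 34.1333; wedge = 76 − 54.6667 = 21.3333.
The triangle = ½ × 34.1333 × 21.3333 = €364.09 million.

€364.09 million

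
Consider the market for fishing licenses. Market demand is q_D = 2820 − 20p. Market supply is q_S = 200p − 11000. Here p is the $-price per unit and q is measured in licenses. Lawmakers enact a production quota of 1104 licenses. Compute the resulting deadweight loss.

$5809.80

In inverse form: demand p = 141 − 0.05q, supply p = 55 + 0.005q.
Competitive equilibrium: 141 − 0.05q = 55 + 0.005q → q* = 1563.6364, p* = 62.8182.
At q = 1104: demand price = 141 − 0.05·1104 = 85.8; supply price = 55 + 0.005·1104 = 60.52.
Δq = 1563.6364 − 1104 = 459.6364; wedge = 85.8 − 60.52 = 25.28.
Welfare loss = ½ × 459.6364 × 25.28 = $5809.80.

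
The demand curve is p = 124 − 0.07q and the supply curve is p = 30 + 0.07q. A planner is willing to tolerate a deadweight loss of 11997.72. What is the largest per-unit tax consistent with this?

57.96

Competitive equilibrium: 124 − 0.07q = 30 + 0.07q → q* = 671.4286, p* = 77.
A tax t gives Δq = t/0.14 and wedge t, so DWL = t²/0.28.
t²/0.28 = 11997.72 → t² = 3359.3616 → t = 57.96.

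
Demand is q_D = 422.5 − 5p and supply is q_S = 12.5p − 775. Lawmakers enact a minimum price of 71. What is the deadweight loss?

In inverse form: demand p = 84.5 − 0.2q, supply p = 62 + 0.08q.
Competitive equilibrium: 84.5 − 0.2q = 62 + 0.08q → q* = 80.3571, p* = 68.4286.
At the floor p = 71, quantity demanded = (84.5 − 71)/0.2 = 67.5.
Sellers' marginal cost at q' = 67.5: 62 + 0.08·67.5 = 67.4.
Δq = 80.3571 − 67.5 = 12.8571; wedge = 71 − 67.4 = 3.6.
The triangle = ½ × 12.8571 × 3.6 = 23.14.

23.14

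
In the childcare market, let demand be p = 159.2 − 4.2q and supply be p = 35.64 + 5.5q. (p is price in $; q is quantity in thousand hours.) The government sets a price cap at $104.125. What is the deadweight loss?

Competitive equilibrium: 159.2 − 4.2q = 35.64 + 5.5q → q* = 12.7381, p* = 105.6998.
At the ceiling p = 104.125, quantity supplied = (104.125 − 35.64)/5.5 = 12.4518.
Willingness to pay at q' = 12.4518: 159.2 − 4.2·12.4518 = 106.9024.
Δq = 12.7381 − 12.4518 = 0.2863; wedge = 106.9024 − 104.125 = 2.7774.
The triangle = ½ × 0.2863 × 2.7774 = $0.40 thousand.

$0.40 thousand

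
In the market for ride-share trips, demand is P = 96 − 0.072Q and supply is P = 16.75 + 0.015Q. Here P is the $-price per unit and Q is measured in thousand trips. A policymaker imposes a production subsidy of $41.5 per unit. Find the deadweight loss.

$9897.99 thousand

Competitive equilibrium: 96 − 0.072Q = 16.75 + 0.015Q → Q* = 910.9195, P* = 30.4138.
The subsidy lowers effective supply by 41.5: P = 0.015Q − 24.75.
New quantity: 96 − 0.072Q = 0.015Q − 24.75 → Q' = 1387.931.
Overproduction ΔQ = 1387.931 − 910.9195 = 477.0115; wedge = subsidy = 41.5.
The triangle = ½ × 477.0115 × 41.5 = $9897.99 thousand.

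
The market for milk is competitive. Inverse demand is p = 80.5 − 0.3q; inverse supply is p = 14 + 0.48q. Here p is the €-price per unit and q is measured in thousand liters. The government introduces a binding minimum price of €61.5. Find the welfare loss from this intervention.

€187.44 thousand

Competitive equilibrium: 80.5 − 0.3q = 14 + 0.48q → q* = 85.2564, p* = 54.9231.
At the floor p = 61.5, quantity demanded = (80.5 − 61.5)/0.3 = 63.3333.
Sellers' marginal cost at q' = 63.3333: 14 + 0.48·63.3333 = 44.4.
Δq = 85.2564 − 63.3333 = 21.9231; wedge = 61.5 − 44.4 = 17.1.
Deadweight loss = ½ × 21.9231 × 17.1 = €187.44 thousand.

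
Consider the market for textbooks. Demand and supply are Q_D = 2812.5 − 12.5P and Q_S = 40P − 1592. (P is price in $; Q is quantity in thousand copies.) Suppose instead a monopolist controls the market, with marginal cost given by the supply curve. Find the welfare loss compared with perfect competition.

$30542.12 thousand

In inverse form: demand P = 225 − 0.08Q, supply P = 39.8 + 0.025Q.
Competitive equilibrium: 225 − 0.08Q = 39.8 + 0.025Q → Q* = 1763.8095, P* = 83.8952.
Marginal revenue: MR = 225 − 0.16Q. Set MR = MC: 225 − 0.16Q = 39.8 + 0.025Q → Q_m = 1001.0811.
Price P_m = 225 − 0.08·1001.0811 = 144.9135; MC(Q_m) = 39.8 + 0.025·1001.0811 = 64.827.
Competitive Q* = 1763.8095, so ΔQ = 762.7284; wedge = 144.9135 − 64.827 = 80.0865.
Deadweight loss = ½ × 762.7284 × 80.0865 = $30542.12 thousand.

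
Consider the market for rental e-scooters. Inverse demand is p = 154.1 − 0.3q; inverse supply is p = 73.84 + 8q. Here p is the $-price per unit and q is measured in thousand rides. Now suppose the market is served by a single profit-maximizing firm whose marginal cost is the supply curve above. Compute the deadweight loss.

$0.47 thousand

Competitive equilibrium: 154.1 − 0.3q = 73.84 + 8q → q* = 9.6699, p* = 151.199.
Marginal revenue: MR = 154.1 − 0.6q. Set MR = MC: 154.1 − 0.6q = 73.84 + 8q → q_m = 9.3326.
Price p_m = 154.1 − 0.3·9.3326 = 151.3002; MC(q_m) = 73.84 + 8·9.3326 = 148.5008.
Competitive q* = 9.6699, so Δq = 0.3373; wedge = 151.3002 − 148.5008 = 2.7994.
Welfare loss = ½ × 0.3373 × 2.7994 = $0.47 thousand.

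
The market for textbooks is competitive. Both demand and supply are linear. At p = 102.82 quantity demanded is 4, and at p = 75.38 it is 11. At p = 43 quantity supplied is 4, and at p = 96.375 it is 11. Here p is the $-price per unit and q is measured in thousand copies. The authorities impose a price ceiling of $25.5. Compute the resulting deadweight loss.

$322.68 thousand

Demand slope = (75.38 − 102.82)/(11 − 4) = −3.92, so p = 118.5 − 3.92q.
Supply slope = (96.375 − 43)/(11 − 4) = 7.625, so p = 12.5 + 7.625q.
Competitive equilibrium: 118.5 − 3.92q = 12.5 + 7.625q → q* = 9.1815, p* = 82.5087.
At the ceiling p = 25.5, quantity supplied = (25.5 − 12.5)/7.625 = 1.7049.
Willingness to pay at q' = 1.7049: 118.5 − 3.92·1.7049 = 111.8168.
Δq = 9.1815 − 1.7049 = 7.4766; wedge = 111.8168 − 25.5 = 86.3168.
DWL = ½ × 7.4766 × 86.3168 = $322.68 thousand.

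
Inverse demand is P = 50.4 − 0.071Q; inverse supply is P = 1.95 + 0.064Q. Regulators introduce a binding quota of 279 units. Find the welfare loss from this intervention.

430.80

Competitive equilibrium: 50.4 − 0.071Q = 1.95 + 0.064Q → Q* = 358.8889, P* = 24.9189.
At Q = 279: demand price = 50.4 − 0.071·279 = 30.591; supply price = 1.95 + 0.064·279 = 19.806.
ΔQ = 358.8889 − 279 = 79.8889; wedge = 30.591 − 19.806 = 10.785.
Deadweight loss = ½ × 79.8889 × 10.785 = 430.80.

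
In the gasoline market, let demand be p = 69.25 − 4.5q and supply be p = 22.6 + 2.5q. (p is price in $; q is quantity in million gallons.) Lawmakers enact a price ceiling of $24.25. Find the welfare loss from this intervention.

$126.18 million

Competitive equilibrium: 69.25 − 4.5q = 22.6 + 2.5q → q* = 6.6643, p* = 39.2607.
At the ceiling p = 24.25, quantity supplied = (24.25 − 22.6)/2.5 = 0.66.
Willingness to pay at q' = 0.66: 69.25 − 4.5·0.66 = 66.28.
Δq = 6.6643 − 0.66 = 6.0043; wedge = 66.28 − 24.25 = 42.03.
DWL = ½ × 6.0043 × 42.03 = $126.18 million.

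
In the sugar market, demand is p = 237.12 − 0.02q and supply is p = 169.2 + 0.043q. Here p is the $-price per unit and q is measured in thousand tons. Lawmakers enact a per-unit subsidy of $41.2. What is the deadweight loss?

$13471.75 thousand

Competitive equilibrium: 237.12 − 0.02q = 169.2 + 0.043q → q* = 1078.0952, p* = 215.5581.
The subsidy lowers effective supply by 41.2: p = 128 + 0.043q.
New quantity: 237.12 − 0.02q = 128 + 0.043q → q' = 1732.0635.
Overproduction Δq = 1732.0635 − 1078.0952 = 653.9683; wedge = subsidy = 41.2.
DWL = ½ × 653.9683 × 41.2 = $13471.75 thousand.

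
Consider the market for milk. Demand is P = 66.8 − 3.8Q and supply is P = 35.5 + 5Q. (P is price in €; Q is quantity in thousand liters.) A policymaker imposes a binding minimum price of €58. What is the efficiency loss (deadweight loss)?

Competitive equilibrium: 66.8 − 3.8Q = 35.5 + 5Q → Q* = 3.5568, P* = 53.2841.
At the floor P = 58, quantity demanded = (66.8 − 58)/3.8 = 2.3158.
Sellers' marginal cost at Q' = 2.3158: 35.5 + 5·2.3158 = 47.079.
ΔQ = 3.5568 − 2.3158 = 1.241; wedge = 58 − 47.079 = 10.921.
Deadweight loss = ½ × 1.241 × 10.921 = €6.78 thousand.

€6.78 thousand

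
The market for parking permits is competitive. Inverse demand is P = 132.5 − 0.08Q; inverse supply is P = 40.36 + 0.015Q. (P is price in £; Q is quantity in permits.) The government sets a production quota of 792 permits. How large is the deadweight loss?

£1503.21

Competitive equilibrium: 132.5 − 0.08Q = 40.36 + 0.015Q → Q* = 969.8947, P* = 54.9084.
At Q = 792: demand price = 132.5 − 0.08·792 = 69.14; supply price = 40.36 + 0.015·792 = 52.24.
ΔQ = 969.8947 − 792 = 177.8947; wedge = 69.14 − 52.24 = 16.9.
Deadweight loss = ½ × 177.8947 × 16.9 = £1503.21.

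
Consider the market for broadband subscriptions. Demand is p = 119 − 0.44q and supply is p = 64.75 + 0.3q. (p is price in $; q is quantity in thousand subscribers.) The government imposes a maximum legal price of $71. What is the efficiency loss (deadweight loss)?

Competitive equilibrium: 119 − 0.44q = 64.75 + 0.3q → q* = 73.3108, p* = 86.7432.
At the ceiling p = 71, quantity supplied = (71 − 64.75)/0.3 = 20.8333.
Willingness to pay at q' = 20.8333: 119 − 0.44·20.8333 = 109.8333.
Δq = 73.3108 − 20.8333 = 52.4775; wedge = 109.8333 − 71 = 38.8333.
The triangle = ½ × 52.4775 × 38.8333 = $1018.94 thousand.

$1018.94 thousand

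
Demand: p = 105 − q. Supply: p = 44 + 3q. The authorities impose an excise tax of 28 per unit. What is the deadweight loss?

98

Competitive equilibrium: 105 − q = 44 + 3q → q* = 15.25, p* = 89.75.
With the tax, the buyer price exceeds the seller price by 28: (105 − q) − (44 + 3q) = 28 → q' = 8.25.
Δq = 15.25 − 8.25 = 7; the wedge equals the tax, 28.
Deadweight loss = ½ × 7 × 28 = 98.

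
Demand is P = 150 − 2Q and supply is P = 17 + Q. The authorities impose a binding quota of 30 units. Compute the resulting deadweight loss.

Competitive equilibrium: 150 − 2Q = 17 + Q → Q* = 44.3333, P* = 61.3333.
At Q = 30: demand price = 150 − 2·30 = 90; supply price = 17 + 1·30 = 47.
ΔQ = 44.3333 − 30 = 14.3333; wedge = 90 − 47 = 43.
DWL = ½ × 14.3333 × 43 = 308.17.

308.17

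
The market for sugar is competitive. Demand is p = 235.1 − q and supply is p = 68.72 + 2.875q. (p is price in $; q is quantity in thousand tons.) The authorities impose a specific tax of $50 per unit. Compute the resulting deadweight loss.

Competitive equilibrium: 235.1 − q = 68.72 + 2.875q → q* = 42.9368, p* = 192.1632.
With the tax, the buyer price exceeds the seller price by 50: (235.1 − q) − (68.72 + 2.875q) = 50 → q' = 30.0335.
Δq = 42.9368 − 30.0335 = 12.9033; the wedge equals the tax, 50.
DWL = ½ × 12.9033 × 50 = $322.58 thousand.

$322.58 thousand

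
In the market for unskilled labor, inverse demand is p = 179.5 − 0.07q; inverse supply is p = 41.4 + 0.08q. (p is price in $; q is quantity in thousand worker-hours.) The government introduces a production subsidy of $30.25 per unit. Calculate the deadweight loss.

$3050.21 thousand

Competitive equilibrium: 179.5 − 0.07q = 41.4 + 0.08q → q* = 920.6667, p* = 115.0533.
The subsidy lowers effective supply by 30.25: p = 11.15 + 0.08q.
New quantity: 179.5 − 0.07q = 11.15 + 0.08q → q' = 1122.3333.
Overproduction Δq = 1122.3333 − 920.6667 = 201.6666; wedge = subsidy = 30.25.
DWL = ½ × 201.6666 × 30.25 = $3050.21 thousand.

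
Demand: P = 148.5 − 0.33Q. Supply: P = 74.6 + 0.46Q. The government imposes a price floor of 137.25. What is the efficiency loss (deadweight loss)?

1396.21

Competitive equilibrium: 148.5 − 0.33Q = 74.6 + 0.46Q → Q* = 93.5443, P* = 117.6304.
At the floor P = 137.25, quantity demanded = (148.5 − 137.25)/0.33 = 34.0909.
Sellers' marginal cost at Q' = 34.0909: 74.6 + 0.46·34.0909 = 90.2818.
ΔQ = 93.5443 − 34.0909 = 59.4534; wedge = 137.25 − 90.2818 = 46.9682.
The triangle = ½ × 59.4534 × 46.9682 = 1396.21.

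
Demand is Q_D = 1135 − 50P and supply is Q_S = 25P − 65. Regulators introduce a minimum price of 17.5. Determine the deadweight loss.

In inverse form: demand P = 22.7 − 0.02Q, supply P = 2.6 + 0.04Q.
Competitive equilibrium: 22.7 − 0.02Q = 2.6 + 0.04Q → Q* = 335, P* = 16.
At the floor P = 17.5, quantity demanded = (22.7 − 17.5)/0.02 = 260.
Sellers' marginal cost at Q' = 260: 2.6 + 0.04·260 = 13.
ΔQ = 335 − 260 = 75; wedge = 17.5 − 13 = 4.5.
The triangle = ½ × 75 × 4.5 = 168.75.

168.75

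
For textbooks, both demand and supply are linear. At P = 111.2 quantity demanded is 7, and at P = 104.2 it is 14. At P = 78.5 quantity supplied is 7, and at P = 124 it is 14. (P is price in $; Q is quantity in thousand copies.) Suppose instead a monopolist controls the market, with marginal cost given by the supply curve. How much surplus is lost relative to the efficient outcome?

Demand slope = (104.2 − 111.2)/(14 − 7) = −1, so P = 118.2 − Q.
Supply slope = (124 − 78.5)/(14 − 7) = 6.5, so P = 33 + 6.5Q.
Competitive equilibrium: 118.2 − Q = 33 + 6.5Q → Q* = 11.36, P* = 106.84.
Marginal revenue: MR = 118.2 − 2Q. Set MR = MC: 118.2 − 2Q = 33 + 6.5Q → Q_m = 10.0235.
Price P_m = 118.2 − 1·10.0235 = 108.1765; MC(Q_m) = 33 + 6.5·10.0235 = 98.1528.
Competitive Q* = 11.36, so ΔQ = 1.3365; wedge = 108.1765 − 98.1528 = 10.0237.
DWL = ½ × 1.3365 × 10.0237 = $6.70 thousand.

$6.70 thousand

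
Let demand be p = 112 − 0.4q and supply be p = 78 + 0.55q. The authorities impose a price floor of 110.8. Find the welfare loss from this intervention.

Competitive equilibrium: 112 − 0.4q = 78 + 0.55q → q* = 35.7895, p* = 97.6842.
At the floor p = 110.8, quantity demanded = (112 − 110.8)/0.4 = 3.
Sellers' marginal cost at q' = 3: 78 + 0.55·3 = 79.65.
Δq = 35.7895 − 3 = 32.7895; wedge = 110.8 − 79.65 = 31.15.
DWL = ½ × 32.7895 × 31.15 = 510.70.

510.70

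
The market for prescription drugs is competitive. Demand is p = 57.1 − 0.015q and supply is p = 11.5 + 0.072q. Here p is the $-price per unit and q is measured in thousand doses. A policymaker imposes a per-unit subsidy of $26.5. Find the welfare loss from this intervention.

Competitive equilibrium: 57.1 − 0.015q = 11.5 + 0.072q → q* = 524.1379, p* = 49.2379.
The subsidy lowers effective supply by 26.5: p = 0.072q − 15.
New quantity: 57.1 − 0.015q = 0.072q − 15 → q' = 828.7356.
Overproduction Δq = 828.7356 − 524.1379 = 304.5977; wedge = subsidy = 26.5.
DWL = ½ × 304.5977 × 26.5 = $4035.92 thousand.

$4035.92 thousand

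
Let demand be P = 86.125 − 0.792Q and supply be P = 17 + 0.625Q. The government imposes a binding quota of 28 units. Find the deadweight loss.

Competitive equilibrium: 86.125 − 0.792Q = 17 + 0.625Q → Q* = 48.7826, P* = 47.4891.
At Q = 28: demand price = 86.125 − 0.792·28 = 63.949; supply price = 17 + 0.625·28 = 34.5.
ΔQ = 48.7826 − 28 = 20.7826; wedge = 63.949 − 34.5 = 29.449.
Welfare loss = ½ × 20.7826 × 29.449 = 306.01.

306.01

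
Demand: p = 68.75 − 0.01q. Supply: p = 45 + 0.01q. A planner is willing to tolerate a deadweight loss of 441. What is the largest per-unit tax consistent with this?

Competitive equilibrium: 68.75 − 0.01q = 45 + 0.01q → q* = 1187.5, p* = 56.875.
A tax t gives Δq = t/0.02 and wedge t, so DWL = t²/0.04.
t²/0.04 = 441 → t² = 17.64 → t = 4.2.

4.2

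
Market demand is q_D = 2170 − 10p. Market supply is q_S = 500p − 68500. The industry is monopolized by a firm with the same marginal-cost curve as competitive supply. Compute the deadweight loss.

7688.60

In inverse form: demand p = 217 − 0.1q, supply p = 137 + 0.002q.
Competitive equilibrium: 217 − 0.1q = 137 + 0.002q → q* = 784.31373, p* = 138.56863.
Marginal revenue: MR = 217 − 0.2q. Set MR = MC: 217 − 0.2q = 137 + 0.002q → q_m = 396.0396.
Price p_m = 217 − 0.1·396.0396 = 177.39604; MC(q_m) = 137 + 0.002·396.0396 = 137.79208.
Competitive q* = 784.31373, so Δq = 388.27413; wedge = 177.39604 − 137.79208 = 39.60396.
Deadweight loss = ½ × 388.27413 × 39.60396 = 7688.60.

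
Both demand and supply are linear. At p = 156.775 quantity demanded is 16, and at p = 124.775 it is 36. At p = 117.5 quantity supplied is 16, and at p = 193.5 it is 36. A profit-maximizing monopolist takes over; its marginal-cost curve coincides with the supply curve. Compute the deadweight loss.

76.40

Demand slope = (124.775 − 156.775)/(36 − 16) = −1.6, so p = 182.375 − 1.6q.
Supply slope = (193.5 − 117.5)/(36 − 16) = 3.8, so p = 56.7 + 3.8q.
Competitive equilibrium: 182.375 − 1.6q = 56.7 + 3.8q → q* = 23.2731, p* = 145.138.
Marginal revenue: MR = 182.375 − 3.2q. Set MR = MC: 182.375 − 3.2q = 56.7 + 3.8q → q_m = 17.9536.
Price p_m = 182.375 − 1.6·17.9536 = 153.6492; MC(q_m) = 56.7 + 3.8·17.9536 = 124.9237.
Competitive q* = 23.2731, so Δq = 5.3195; wedge = 153.6492 − 124.9237 = 28.7255.
The triangle = ½ × 5.3195 × 28.7255 = 76.40.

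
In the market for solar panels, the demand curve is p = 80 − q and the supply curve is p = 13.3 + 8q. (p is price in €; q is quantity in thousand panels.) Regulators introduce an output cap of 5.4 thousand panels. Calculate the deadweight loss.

Competitive equilibrium: 80 − q = 13.3 + 8q → q* = 7.4111, p* = 72.5889.
At q = 5.4: demand price = 80 − 1·5.4 = 74.6; supply price = 13.3 + 8·5.4 = 56.5.
Δq = 7.4111 − 5.4 = 2.0111; wedge = 74.6 − 56.5 = 18.1.
Deadweight loss = ½ × 2.0111 × 18.1 = €18.20 thousand.

€18.20 thousand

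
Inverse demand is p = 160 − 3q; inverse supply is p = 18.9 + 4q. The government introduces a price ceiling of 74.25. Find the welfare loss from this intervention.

Competitive equilibrium: 160 − 3q = 18.9 + 4q → q* = 20.1571, p* = 99.5286.
At the ceiling p = 74.25, quantity supplied = (74.25 − 18.9)/4 = 13.8375.
Willingness to pay at q' = 13.8375: 160 − 3·13.8375 = 118.4875.
Δq = 20.1571 − 13.8375 = 6.3196; wedge = 118.4875 − 74.25 = 44.2375.
Deadweight loss = ½ × 6.3196 × 44.2375 = 139.78.

139.78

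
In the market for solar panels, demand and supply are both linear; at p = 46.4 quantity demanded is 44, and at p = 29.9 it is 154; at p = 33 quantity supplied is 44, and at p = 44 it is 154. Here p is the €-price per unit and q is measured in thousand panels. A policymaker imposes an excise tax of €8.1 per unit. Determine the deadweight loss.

Demand slope = (29.9 − 46.4)/(154 − 44) = −0.15, so p = 53 − 0.15q.
Supply slope = (44 − 33)/(154 − 44) = 0.1, so p = 28.6 + 0.1q.
Competitive equilibrium: 53 − 0.15q = 28.6 + 0.1q → q* = 97.6, p* = 38.36.
With the tax, the buyer price exceeds the seller price by 8.1: (53 − 0.15q) − (28.6 + 0.1q) = 8.1 → q' = 65.2.
Δq = 97.6 − 65.2 = 32.4; the wedge equals the tax, 8.1.
Welfare loss = ½ × 32.4 × 8.1 = €131.22 thousand.

€131.22 thousand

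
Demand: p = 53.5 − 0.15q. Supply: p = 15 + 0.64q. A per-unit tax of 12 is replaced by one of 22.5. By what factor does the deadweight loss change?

Competitive equilibrium: 53.5 − 0.15q = 15 + 0.64q → q* = 48.7342, p* = 46.1899.
For a per-unit tax t: Δq = t/0.79, so DWL = ½·t·(t/0.79) = t²/1.58.
At t = 12: DWL = 91.139. At t = 22.5: DWL = 320.411.
Ratio = (22.5/12)² = 3.516.

3.516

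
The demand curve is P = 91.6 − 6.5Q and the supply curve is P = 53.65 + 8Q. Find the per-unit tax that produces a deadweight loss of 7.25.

Competitive equilibrium: 91.6 − 6.5Q = 53.65 + 8Q → Q* = 2.6172, P* = 74.5879.
A tax t gives ΔQ = t/14.5 and wedge t, so DWL = t²/29.
t²/29 = 7.25 → t² = 210.25 → t = 14.5.

14.5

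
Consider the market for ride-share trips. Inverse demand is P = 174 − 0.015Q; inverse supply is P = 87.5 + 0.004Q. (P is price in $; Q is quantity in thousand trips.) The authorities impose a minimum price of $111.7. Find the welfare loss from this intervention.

$1514.67 thousand

Competitive equilibrium: 174 − 0.015Q = 87.5 + 0.004Q → Q* = 4552.63158, P* = 105.71053.
At the floor P = 111.7, quantity demanded = (174 − 111.7)/0.015 = 4153.33333.
Sellers' marginal cost at Q' = 4153.33333: 87.5 + 0.004·4153.33333 = 104.11333.
ΔQ = 4552.63158 − 4153.33333 = 399.29825; wedge = 111.7 − 104.11333 = 7.58667.
Welfare loss = ½ × 399.29825 × 7.58667 = $1514.67 thousand.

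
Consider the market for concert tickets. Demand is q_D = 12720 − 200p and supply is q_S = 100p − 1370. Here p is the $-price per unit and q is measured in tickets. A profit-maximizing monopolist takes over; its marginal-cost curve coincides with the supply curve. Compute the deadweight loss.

In inverse form: demand p = 63.6 − 0.005q, supply p = 13.7 + 0.01q.
Competitive equilibrium: 63.6 − 0.005q = 13.7 + 0.01q → q* = 3326.6667, p* = 46.9667.
Marginal revenue: MR = 63.6 − 0.01q. Set MR = MC: 63.6 − 0.01q = 13.7 + 0.01q → q_m = 2495.
Price p_m = 63.6 − 0.005·2495 = 51.125; MC(q_m) = 13.7 + 0.01·2495 = 38.65.
Competitive q* = 3326.6667, so Δq = 831.6667; wedge = 51.125 − 38.65 = 12.475.
Welfare loss = ½ × 831.6667 × 12.475 = $5187.52.

$5187.52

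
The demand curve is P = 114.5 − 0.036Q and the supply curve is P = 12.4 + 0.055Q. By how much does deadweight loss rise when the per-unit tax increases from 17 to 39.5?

Competitive equilibrium: 114.5 − 0.036Q = 12.4 + 0.055Q → Q* = 1121.978, P* = 74.1088.
For a per-unit tax t: ΔQ = t/0.091, so DWL = ½·t·(t/0.091) = t²/0.182.
At t = 17: DWL = 1587.912. At t = 39.5: DWL = 8572.802.
Increase = 8572.802 − 1587.912 = 6984.89.

6984.89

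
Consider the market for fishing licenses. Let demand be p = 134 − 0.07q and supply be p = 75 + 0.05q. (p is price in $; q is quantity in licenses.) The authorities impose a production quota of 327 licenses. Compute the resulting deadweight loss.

Competitive equilibrium: 134 − 0.07q = 75 + 0.05q → q* = 491.6667, p* = 99.5833.
At q = 327: demand price = 134 − 0.07·327 = 111.11; supply price = 75 + 0.05·327 = 91.35.
Δq = 491.6667 − 327 = 164.6667; wedge = 111.11 − 91.35 = 19.76.
Deadweight loss = ½ × 164.6667 × 19.76 = $1626.91.

$1626.91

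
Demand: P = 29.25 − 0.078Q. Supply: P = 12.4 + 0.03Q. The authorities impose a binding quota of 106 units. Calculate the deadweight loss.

135.10

Competitive equilibrium: 29.25 − 0.078Q = 12.4 + 0.03Q → Q* = 156.0185, P* = 17.0806.
At Q = 106: demand price = 29.25 − 0.078·106 = 20.982; supply price = 12.4 + 0.03·106 = 15.58.
ΔQ = 156.0185 − 106 = 50.0185; wedge = 20.982 − 15.58 = 5.402.
DWL = ½ × 50.0185 × 5.402 = 135.10.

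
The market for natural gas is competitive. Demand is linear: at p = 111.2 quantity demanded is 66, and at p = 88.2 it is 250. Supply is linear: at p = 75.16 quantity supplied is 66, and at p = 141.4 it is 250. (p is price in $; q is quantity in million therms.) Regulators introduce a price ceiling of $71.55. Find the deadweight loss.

$1724.84 million

Demand slope = (88.2 − 111.2)/(250 − 66) = −0.125, so p = 119.45 − 0.125q.
Supply slope = (141.4 − 75.16)/(250 − 66) = 0.36, so p = 51.4 + 0.36q.
Competitive equilibrium: 119.45 − 0.125q = 51.4 + 0.36q → q* = 140.3093, p* = 101.9113.
At the ceiling p = 71.55, quantity supplied = (71.55 − 51.4)/0.36 = 55.9722.
Willingness to pay at q' = 55.9722: 119.45 − 0.125·55.9722 = 112.4535.
Δq = 140.3093 − 55.9722 = 84.3371; wedge = 112.4535 − 71.55 = 40.9035.
DWL = ½ × 84.3371 × 40.9035 = $1724.84 million.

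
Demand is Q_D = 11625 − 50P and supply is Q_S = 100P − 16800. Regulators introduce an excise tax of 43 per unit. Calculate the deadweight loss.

30816.67

In inverse form: demand P = 232.5 − 0.02Q, supply P = 168 + 0.01Q.
Competitive equilibrium: 232.5 − 0.02Q = 168 + 0.01Q → Q* = 2150, P* = 189.5.
With the tax, the buyer price exceeds the seller price by 43: (232.5 − 0.02Q) − (168 + 0.01Q) = 43 → Q' = 716.6667.
ΔQ = 2150 − 716.6667 = 1433.3333; the wedge equals the tax, 43.
Welfare loss = ½ × 1433.3333 × 43 = 30816.67.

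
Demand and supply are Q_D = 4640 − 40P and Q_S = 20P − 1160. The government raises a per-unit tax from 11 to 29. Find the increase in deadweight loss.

In inverse form: demand P = 116 − 0.025Q, supply P = 58 + 0.05Q.
Competitive equilibrium: 116 − 0.025Q = 58 + 0.05Q → Q* = 773.3333, P* = 96.6667.
For a per-unit tax t: ΔQ = t/0.075, so DWL = ½·t·(t/0.075) = t²/0.15.
At t = 11: DWL = 806.667. At t = 29: DWL = 5606.667.
Increase = 5606.667 − 806.667 = 4800.

4800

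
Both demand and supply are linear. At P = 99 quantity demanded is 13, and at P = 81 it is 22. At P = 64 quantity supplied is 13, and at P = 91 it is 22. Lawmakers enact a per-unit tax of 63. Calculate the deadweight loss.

396.90

Demand slope = (81 − 99)/(22 − 13) = −2, so P = 125 − 2Q.
Supply slope = (91 − 64)/(22 − 13) = 3, so P = 25 + 3Q.
Competitive equilibrium: 125 − 2Q = 25 + 3Q → Q* = 20, P* = 85.
With the tax, the buyer price exceeds the seller price by 63: (125 − 2Q) − (25 + 3Q) = 63 → Q' = 7.4.
ΔQ = 20 − 7.4 = 12.6; the wedge equals the tax, 63.
Welfare loss = ½ × 12.6 × 63 = 396.90.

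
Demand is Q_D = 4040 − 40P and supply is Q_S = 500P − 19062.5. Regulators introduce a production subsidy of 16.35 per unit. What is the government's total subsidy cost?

In inverse form: demand P = 101 − 0.025Q, supply P = 38.125 + 0.002Q.
Competitive equilibrium: 101 − 0.025Q = 38.125 + 0.002Q → Q* = 2328.7037, P* = 42.7824.
The subsidy lowers effective supply by 16.35: P = 21.775 + 0.002Q.
New quantity: 101 − 0.025Q = 21.775 + 0.002Q → Q' = 2934.2593.
Total subsidy cost = 16.35 × 2934.2593 = 47975.14.

47975.14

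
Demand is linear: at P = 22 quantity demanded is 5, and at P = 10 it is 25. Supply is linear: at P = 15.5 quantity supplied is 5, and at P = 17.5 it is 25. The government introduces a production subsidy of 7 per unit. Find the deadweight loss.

35

Demand slope = (10 − 22)/(25 − 5) = −0.6, so P = 25 − 0.6Q.
Supply slope = (17.5 − 15.5)/(25 − 5) = 0.1, so P = 15 + 0.1Q.
Competitive equilibrium: 25 − 0.6Q = 15 + 0.1Q → Q* = 14.2857, P* = 16.4286.
The subsidy lowers effective supply by 7: P = 8 + 0.1Q.
New quantity: 25 − 0.6Q = 8 + 0.1Q → Q' = 24.2857.
Overproduction ΔQ = 24.2857 − 14.2857 = 10; wedge = subsidy = 7.
Welfare loss = ½ × 10 × 7 = 35.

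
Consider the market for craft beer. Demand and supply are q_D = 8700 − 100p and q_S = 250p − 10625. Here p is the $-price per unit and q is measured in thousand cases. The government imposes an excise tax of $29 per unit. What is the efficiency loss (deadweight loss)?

$30035.71 thousand

In inverse form: demand p = 87 − 0.01q, supply p = 42.5 + 0.004q.
Competitive equilibrium: 87 − 0.01q = 42.5 + 0.004q → q* = 3178.5714, p* = 55.2143.
With the tax, the buyer price exceeds the seller price by 29: (87 − 0.01q) − (42.5 + 0.004q) = 29 → q' = 1107.1429.
Δq = 3178.5714 − 1107.1429 = 2071.4285; the wedge equals the tax, 29.
Welfare loss = ½ × 2071.4285 × 29 = $30035.71 thousand.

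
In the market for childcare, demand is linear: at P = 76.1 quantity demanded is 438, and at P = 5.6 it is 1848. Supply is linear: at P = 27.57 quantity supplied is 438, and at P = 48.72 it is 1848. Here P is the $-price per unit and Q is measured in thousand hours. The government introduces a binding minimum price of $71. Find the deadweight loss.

Demand slope = (5.6 − 76.1)/(1848 − 438) = −0.05, so P = 98 − 0.05Q.
Supply slope = (48.72 − 27.57)/(1848 − 438) = 0.015, so P = 21 + 0.015Q.
Competitive equilibrium: 98 − 0.05Q = 21 + 0.015Q → Q* = 1184.6154, P* = 38.7692.
At the floor P = 71, quantity demanded = (98 − 71)/0.05 = 540.
Sellers' marginal cost at Q' = 540: 21 + 0.015·540 = 29.1.
ΔQ = 1184.6154 − 540 = 644.6154; wedge = 71 − 29.1 = 41.9.
DWL = ½ × 644.6154 × 41.9 = $13504.69 thousand.

$13504.69 thousand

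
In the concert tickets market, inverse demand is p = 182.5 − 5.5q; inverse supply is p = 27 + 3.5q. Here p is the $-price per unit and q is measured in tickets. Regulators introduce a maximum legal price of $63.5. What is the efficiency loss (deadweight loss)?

$211.10

Competitive equilibrium: 182.5 − 5.5q = 27 + 3.5q → q* = 17.2778, p* = 87.4722.
At the ceiling p = 63.5, quantity supplied = (63.5 − 27)/3.5 = 10.4286.
Willingness to pay at q' = 10.4286: 182.5 − 5.5·10.4286 = 125.1427.
Δq = 17.2778 − 10.4286 = 6.8492; wedge = 125.1427 − 63.5 = 61.6427.
DWL = ½ × 6.8492 × 61.6427 = $211.10.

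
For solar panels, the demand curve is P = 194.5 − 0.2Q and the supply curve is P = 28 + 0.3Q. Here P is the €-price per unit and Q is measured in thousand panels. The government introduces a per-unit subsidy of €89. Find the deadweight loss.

€7921 thousand

Competitive equilibrium: 194.5 − 0.2Q = 28 + 0.3Q → Q* = 333, P* = 127.9.
The subsidy lowers effective supply by 89: P = 0.3Q − 61.
New quantity: 194.5 − 0.2Q = 0.3Q − 61 → Q' = 511.
Overproduction ΔQ = 511 − 333 = 178; wedge = subsidy = 89.
Deadweight loss = ½ × 178 × 89 = €7921 thousand.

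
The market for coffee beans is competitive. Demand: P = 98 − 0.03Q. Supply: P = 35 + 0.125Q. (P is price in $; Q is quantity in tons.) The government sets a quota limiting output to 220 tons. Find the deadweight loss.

$2694.23

Competitive equilibrium: 98 − 0.03Q = 35 + 0.125Q → Q* = 406.4516, P* = 85.8065.
At Q = 220: demand price = 98 − 0.03·220 = 91.4; supply price = 35 + 0.125·220 = 62.5.
ΔQ = 406.4516 − 220 = 186.4516; wedge = 91.4 − 62.5 = 28.9.
The triangle = ½ × 186.4516 × 28.9 = $2694.23.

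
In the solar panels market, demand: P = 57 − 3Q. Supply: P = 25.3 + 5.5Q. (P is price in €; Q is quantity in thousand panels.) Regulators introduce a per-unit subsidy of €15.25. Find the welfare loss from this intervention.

€13.68 thousand

Competitive equilibrium: 57 − 3Q = 25.3 + 5.5Q → Q* = 3.7294, P* = 45.8118.
The subsidy lowers effective supply by 15.25: P = 10.05 + 5.5Q.
New quantity: 57 − 3Q = 10.05 + 5.5Q → Q' = 5.5235.
Overproduction ΔQ = 5.5235 − 3.7294 = 1.7941; wedge = subsidy = 15.25.
Deadweight loss = ½ × 1.7941 × 15.25 = €13.68 thousand.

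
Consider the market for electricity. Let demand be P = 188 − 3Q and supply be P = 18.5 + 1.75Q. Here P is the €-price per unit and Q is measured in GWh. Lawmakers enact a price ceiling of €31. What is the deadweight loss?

€1934.70

Competitive equilibrium: 188 − 3Q = 18.5 + 1.75Q → Q* = 35.68421, P* = 80.94737.
At the ceiling P = 31, quantity supplied = (31 − 18.5)/1.75 = 7.14286.
Willingness to pay at Q' = 7.14286: 188 − 3·7.14286 = 166.57142.
ΔQ = 35.68421 − 7.14286 = 28.54135; wedge = 166.57142 − 31 = 135.57142.
Welfare loss = ½ × 28.54135 × 135.57142 = €1934.70.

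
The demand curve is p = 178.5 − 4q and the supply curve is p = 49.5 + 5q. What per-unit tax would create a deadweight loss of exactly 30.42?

23.4

Competitive equilibrium: 178.5 − 4q = 49.5 + 5q → q* = 14.3333, p* = 121.1667.
A tax t gives Δq = t/9 and wedge t, so DWL = t²/18.
t²/18 = 30.42 → t² = 547.56 → t = 23.4.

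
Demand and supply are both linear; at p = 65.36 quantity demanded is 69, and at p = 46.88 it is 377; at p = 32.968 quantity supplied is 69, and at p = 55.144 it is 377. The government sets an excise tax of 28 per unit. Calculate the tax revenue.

Demand slope = (46.88 − 65.36)/(377 − 69) = −0.06, so p = 69.5 − 0.06q.
Supply slope = (55.144 − 32.968)/(377 − 69) = 0.072, so p = 28 + 0.072q.
Competitive equilibrium: 69.5 − 0.06q = 28 + 0.072q → q* = 314.3939, p* = 50.6364.
With the tax, the buyer price exceeds the seller price by 28: (69.5 − 0.06q) − (28 + 0.072q) = 28 → q' = 102.2727.
Tax revenue = 28 × 102.2727 = 2863.64.

2863.64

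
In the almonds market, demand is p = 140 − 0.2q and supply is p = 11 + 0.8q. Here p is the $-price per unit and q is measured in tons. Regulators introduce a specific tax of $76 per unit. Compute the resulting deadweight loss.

$2888

Competitive equilibrium: 140 − 0.2q = 11 + 0.8q → q* = 129, p* = 114.2.
With the tax, the buyer price exceeds the seller price by 76: (140 − 0.2q) − (11 + 0.8q) = 76 → q' = 53.
Δq = 129 − 53 = 76; the wedge equals the tax, 76.
DWL = ½ × 76 × 76 = $2888.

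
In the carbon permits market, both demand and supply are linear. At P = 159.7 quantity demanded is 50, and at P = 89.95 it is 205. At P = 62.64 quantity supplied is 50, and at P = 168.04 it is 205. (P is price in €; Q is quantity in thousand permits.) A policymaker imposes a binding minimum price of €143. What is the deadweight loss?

€1344.56 thousand

Demand slope = (89.95 − 159.7)/(205 − 50) = −0.45, so P = 182.2 − 0.45Q.
Supply slope = (168.04 − 62.64)/(205 − 50) = 0.68, so P = 28.64 + 0.68Q.
Competitive equilibrium: 182.2 − 0.45Q = 28.64 + 0.68Q → Q* = 135.8938, P* = 121.0478.
At the floor P = 143, quantity demanded = (182.2 − 143)/0.45 = 87.1111.
Sellers' marginal cost at Q' = 87.1111: 28.64 + 0.68·87.1111 = 87.8755.
ΔQ = 135.8938 − 87.1111 = 48.7827; wedge = 143 − 87.8755 = 55.1245.
DWL = ½ × 48.7827 × 55.1245 = €1344.56 thousand.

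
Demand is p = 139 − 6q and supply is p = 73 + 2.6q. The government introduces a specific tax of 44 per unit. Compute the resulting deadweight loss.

112.56

Competitive equilibrium: 139 − 6q = 73 + 2.6q → q* = 7.6744, p* = 92.9535.
With the tax, the buyer price exceeds the seller price by 44: (139 − 6q) − (73 + 2.6q) = 44 → q' = 2.5581.
Δq = 7.6744 − 2.5581 = 5.1163; the wedge equals the tax, 44.
Deadweight loss = ½ × 5.1163 × 44 = 112.56.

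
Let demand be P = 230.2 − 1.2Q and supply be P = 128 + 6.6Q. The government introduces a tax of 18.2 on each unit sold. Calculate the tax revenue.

196

Competitive equilibrium: 230.2 − 1.2Q = 128 + 6.6Q → Q* = 13.1026, P* = 214.4769.
With the tax, the buyer price exceeds the seller price by 18.2: (230.2 − 1.2Q) − (128 + 6.6Q) = 18.2 → Q' = 10.7692.
Tax revenue = 18.2 × 10.7692 = 196.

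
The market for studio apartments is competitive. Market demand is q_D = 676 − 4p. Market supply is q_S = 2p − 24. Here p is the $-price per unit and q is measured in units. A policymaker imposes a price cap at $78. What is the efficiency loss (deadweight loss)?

In inverse form: demand p = 169 − 0.25q, supply p = 12 + 0.5q.
Competitive equilibrium: 169 − 0.25q = 12 + 0.5q → q* = 209.3333, p* = 116.6667.
At the ceiling p = 78, quantity supplied = (78 − 12)/0.5 = 132.
Willingness to pay at q' = 132: 169 − 0.25·132 = 136.
Δq = 209.3333 − 132 = 77.3333; wedge = 136 − 78 = 58.
DWL = ½ × 77.3333 × 58 = $2242.67.

$2242.67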